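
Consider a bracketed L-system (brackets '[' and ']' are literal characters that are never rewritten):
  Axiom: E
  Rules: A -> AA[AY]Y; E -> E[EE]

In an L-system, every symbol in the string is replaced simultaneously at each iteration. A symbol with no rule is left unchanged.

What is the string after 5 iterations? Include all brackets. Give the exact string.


Step 0: E
Step 1: E[EE]
Step 2: E[EE][E[EE]E[EE]]
Step 3: E[EE][E[EE]E[EE]][E[EE][E[EE]E[EE]]E[EE][E[EE]E[EE]]]
Step 4: E[EE][E[EE]E[EE]][E[EE][E[EE]E[EE]]E[EE][E[EE]E[EE]]][E[EE][E[EE]E[EE]][E[EE][E[EE]E[EE]]E[EE][E[EE]E[EE]]]E[EE][E[EE]E[EE]][E[EE][E[EE]E[EE]]E[EE][E[EE]E[EE]]]]
Step 5: E[EE][E[EE]E[EE]][E[EE][E[EE]E[EE]]E[EE][E[EE]E[EE]]][E[EE][E[EE]E[EE]][E[EE][E[EE]E[EE]]E[EE][E[EE]E[EE]]]E[EE][E[EE]E[EE]][E[EE][E[EE]E[EE]]E[EE][E[EE]E[EE]]]][E[EE][E[EE]E[EE]][E[EE][E[EE]E[EE]]E[EE][E[EE]E[EE]]][E[EE][E[EE]E[EE]][E[EE][E[EE]E[EE]]E[EE][E[EE]E[EE]]]E[EE][E[EE]E[EE]][E[EE][E[EE]E[EE]]E[EE][E[EE]E[EE]]]]E[EE][E[EE]E[EE]][E[EE][E[EE]E[EE]]E[EE][E[EE]E[EE]]][E[EE][E[EE]E[EE]][E[EE][E[EE]E[EE]]E[EE][E[EE]E[EE]]]E[EE][E[EE]E[EE]][E[EE][E[EE]E[EE]]E[EE][E[EE]E[EE]]]]]

Answer: E[EE][E[EE]E[EE]][E[EE][E[EE]E[EE]]E[EE][E[EE]E[EE]]][E[EE][E[EE]E[EE]][E[EE][E[EE]E[EE]]E[EE][E[EE]E[EE]]]E[EE][E[EE]E[EE]][E[EE][E[EE]E[EE]]E[EE][E[EE]E[EE]]]][E[EE][E[EE]E[EE]][E[EE][E[EE]E[EE]]E[EE][E[EE]E[EE]]][E[EE][E[EE]E[EE]][E[EE][E[EE]E[EE]]E[EE][E[EE]E[EE]]]E[EE][E[EE]E[EE]][E[EE][E[EE]E[EE]]E[EE][E[EE]E[EE]]]]E[EE][E[EE]E[EE]][E[EE][E[EE]E[EE]]E[EE][E[EE]E[EE]]][E[EE][E[EE]E[EE]][E[EE][E[EE]E[EE]]E[EE][E[EE]E[EE]]]E[EE][E[EE]E[EE]][E[EE][E[EE]E[EE]]E[EE][E[EE]E[EE]]]]]


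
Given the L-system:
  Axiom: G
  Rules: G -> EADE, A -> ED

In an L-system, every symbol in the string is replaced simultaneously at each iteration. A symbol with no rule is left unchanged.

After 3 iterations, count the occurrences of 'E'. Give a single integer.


Step 0: G  (0 'E')
Step 1: EADE  (2 'E')
Step 2: EEDDE  (3 'E')
Step 3: EEDDE  (3 'E')

Answer: 3


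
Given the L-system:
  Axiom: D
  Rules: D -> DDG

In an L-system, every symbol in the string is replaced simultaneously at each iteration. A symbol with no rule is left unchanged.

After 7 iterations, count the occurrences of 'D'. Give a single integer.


Step 0: D  (1 'D')
Step 1: DDG  (2 'D')
Step 2: DDGDDGG  (4 'D')
Step 3: DDGDDGGDDGDDGGG  (8 'D')
Step 4: DDGDDGGDDGDDGGGDDGDDGGDDGDDGGGG  (16 'D')
Step 5: DDGDDGGDDGDDGGGDDGDDGGDDGDDGGGGDDGDDGGDDGDDGGGDDGDDGGDDGDDGGGGG  (32 'D')
Step 6: DDGDDGGDDGDDGGGDDGDDGGDDGDDGGGGDDGDDGGDDGDDGGGDDGDDGGDDGDDGGGGGDDGDDGGDDGDDGGGDDGDDGGDDGDDGGGGDDGDDGGDDGDDGGGDDGDDGGDDGDDGGGGGG  (64 'D')
Step 7: DDGDDGGDDGDDGGGDDGDDGGDDGDDGGGGDDGDDGGDDGDDGGGDDGDDGGDDGDDGGGGGDDGDDGGDDGDDGGGDDGDDGGDDGDDGGGGDDGDDGGDDGDDGGGDDGDDGGDDGDDGGGGGGDDGDDGGDDGDDGGGDDGDDGGDDGDDGGGGDDGDDGGDDGDDGGGDDGDDGGDDGDDGGGGGDDGDDGGDDGDDGGGDDGDDGGDDGDDGGGGDDGDDGGDDGDDGGGDDGDDGGDDGDDGGGGGGG  (128 'D')

Answer: 128


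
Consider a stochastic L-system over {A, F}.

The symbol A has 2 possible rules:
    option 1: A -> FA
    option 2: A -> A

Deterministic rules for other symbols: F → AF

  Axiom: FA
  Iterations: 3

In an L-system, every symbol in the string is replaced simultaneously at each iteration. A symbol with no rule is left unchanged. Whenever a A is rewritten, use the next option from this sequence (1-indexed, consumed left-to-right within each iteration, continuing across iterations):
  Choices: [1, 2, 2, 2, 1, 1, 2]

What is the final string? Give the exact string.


Step 0: FA
Step 1: AFFA  (used choices [1])
Step 2: AAFAFA  (used choices [2, 2])
Step 3: AFAAFFAAFA  (used choices [2, 1, 1, 2])

Answer: AFAAFFAAFA


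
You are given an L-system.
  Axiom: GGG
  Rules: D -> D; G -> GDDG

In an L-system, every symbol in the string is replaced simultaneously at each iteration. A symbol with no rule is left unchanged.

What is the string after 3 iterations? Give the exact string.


Step 0: GGG
Step 1: GDDGGDDGGDDG
Step 2: GDDGDDGDDGGDDGDDGDDGGDDGDDGDDG
Step 3: GDDGDDGDDGDDGDDGDDGDDGGDDGDDGDDGDDGDDGDDGDDGGDDGDDGDDGDDGDDGDDGDDG

Answer: GDDGDDGDDGDDGDDGDDGDDGGDDGDDGDDGDDGDDGDDGDDGGDDGDDGDDGDDGDDGDDGDDG


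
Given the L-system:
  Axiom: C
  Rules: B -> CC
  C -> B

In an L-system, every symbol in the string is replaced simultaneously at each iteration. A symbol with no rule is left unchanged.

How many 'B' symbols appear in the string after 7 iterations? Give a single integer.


Step 0: C  (0 'B')
Step 1: B  (1 'B')
Step 2: CC  (0 'B')
Step 3: BB  (2 'B')
Step 4: CCCC  (0 'B')
Step 5: BBBB  (4 'B')
Step 6: CCCCCCCC  (0 'B')
Step 7: BBBBBBBB  (8 'B')

Answer: 8


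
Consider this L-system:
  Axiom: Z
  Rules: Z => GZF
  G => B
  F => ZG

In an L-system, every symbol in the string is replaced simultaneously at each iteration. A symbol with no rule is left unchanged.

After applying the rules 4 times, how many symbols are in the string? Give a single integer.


Step 0: length = 1
Step 1: length = 3
Step 2: length = 6
Step 3: length = 11
Step 4: length = 19

Answer: 19


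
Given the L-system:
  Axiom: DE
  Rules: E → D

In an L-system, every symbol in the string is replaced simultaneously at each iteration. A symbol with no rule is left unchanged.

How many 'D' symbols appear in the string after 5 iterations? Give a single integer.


Answer: 2

Derivation:
Step 0: DE  (1 'D')
Step 1: DD  (2 'D')
Step 2: DD  (2 'D')
Step 3: DD  (2 'D')
Step 4: DD  (2 'D')
Step 5: DD  (2 'D')


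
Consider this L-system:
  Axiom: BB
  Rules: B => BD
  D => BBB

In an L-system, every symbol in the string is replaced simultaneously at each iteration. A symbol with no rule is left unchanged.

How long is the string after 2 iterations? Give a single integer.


Step 0: length = 2
Step 1: length = 4
Step 2: length = 10

Answer: 10


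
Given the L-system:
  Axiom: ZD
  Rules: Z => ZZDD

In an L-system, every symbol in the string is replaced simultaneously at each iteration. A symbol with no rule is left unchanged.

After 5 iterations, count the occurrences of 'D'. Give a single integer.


Step 0: ZD  (1 'D')
Step 1: ZZDDD  (3 'D')
Step 2: ZZDDZZDDDDD  (7 'D')
Step 3: ZZDDZZDDDDZZDDZZDDDDDDD  (15 'D')
Step 4: ZZDDZZDDDDZZDDZZDDDDDDZZDDZZDDDDZZDDZZDDDDDDDDD  (31 'D')
Step 5: ZZDDZZDDDDZZDDZZDDDDDDZZDDZZDDDDZZDDZZDDDDDDDDZZDDZZDDDDZZDDZZDDDDDDZZDDZZDDDDZZDDZZDDDDDDDDDDD  (63 'D')

Answer: 63


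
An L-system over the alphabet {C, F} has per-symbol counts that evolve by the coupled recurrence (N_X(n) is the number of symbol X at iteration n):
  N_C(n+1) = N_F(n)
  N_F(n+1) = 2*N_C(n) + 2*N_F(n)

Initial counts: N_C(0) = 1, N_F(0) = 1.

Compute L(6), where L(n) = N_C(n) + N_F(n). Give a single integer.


Answer: 776

Derivation:
Step 0: N_C=1, N_F=1, L=2
Step 1: N_C=1, N_F=4, L=5
Step 2: N_C=4, N_F=10, L=14
Step 3: N_C=10, N_F=28, L=38
Step 4: N_C=28, N_F=76, L=104
Step 5: N_C=76, N_F=208, L=284
Step 6: N_C=208, N_F=568, L=776


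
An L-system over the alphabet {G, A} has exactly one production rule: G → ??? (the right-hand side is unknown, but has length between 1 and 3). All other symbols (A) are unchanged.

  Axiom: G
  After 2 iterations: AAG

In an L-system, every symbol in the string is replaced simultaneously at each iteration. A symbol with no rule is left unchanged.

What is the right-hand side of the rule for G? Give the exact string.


Trying G → AG:
  Step 0: G
  Step 1: AG
  Step 2: AAG
Matches the given result.

Answer: AG


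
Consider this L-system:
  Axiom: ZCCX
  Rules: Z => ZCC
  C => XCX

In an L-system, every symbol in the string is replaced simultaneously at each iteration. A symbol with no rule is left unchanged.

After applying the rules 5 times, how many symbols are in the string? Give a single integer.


Step 0: length = 4
Step 1: length = 10
Step 2: length = 20
Step 3: length = 34
Step 4: length = 52
Step 5: length = 74

Answer: 74


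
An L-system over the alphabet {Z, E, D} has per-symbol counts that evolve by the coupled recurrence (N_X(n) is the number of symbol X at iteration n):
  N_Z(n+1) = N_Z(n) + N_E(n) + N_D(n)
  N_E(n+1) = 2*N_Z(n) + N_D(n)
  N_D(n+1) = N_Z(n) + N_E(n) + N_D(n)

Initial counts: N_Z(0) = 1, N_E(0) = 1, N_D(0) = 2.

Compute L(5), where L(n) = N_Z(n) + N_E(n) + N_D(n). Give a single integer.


Answer: 972

Derivation:
Step 0: N_Z=1, N_E=1, N_D=2, L=4
Step 1: N_Z=4, N_E=4, N_D=4, L=12
Step 2: N_Z=12, N_E=12, N_D=12, L=36
Step 3: N_Z=36, N_E=36, N_D=36, L=108
Step 4: N_Z=108, N_E=108, N_D=108, L=324
Step 5: N_Z=324, N_E=324, N_D=324, L=972


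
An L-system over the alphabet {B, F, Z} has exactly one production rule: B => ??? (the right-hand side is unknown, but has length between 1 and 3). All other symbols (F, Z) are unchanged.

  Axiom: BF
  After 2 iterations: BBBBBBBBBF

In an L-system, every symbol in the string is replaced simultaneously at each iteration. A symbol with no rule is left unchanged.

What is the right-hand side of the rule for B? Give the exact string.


Answer: BBB

Derivation:
Trying B => BBB:
  Step 0: BF
  Step 1: BBBF
  Step 2: BBBBBBBBBF
Matches the given result.


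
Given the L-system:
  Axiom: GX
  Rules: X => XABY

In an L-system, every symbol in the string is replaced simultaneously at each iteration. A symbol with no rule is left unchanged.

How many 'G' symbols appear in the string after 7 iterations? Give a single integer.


Answer: 1

Derivation:
Step 0: GX  (1 'G')
Step 1: GXABY  (1 'G')
Step 2: GXABYABY  (1 'G')
Step 3: GXABYABYABY  (1 'G')
Step 4: GXABYABYABYABY  (1 'G')
Step 5: GXABYABYABYABYABY  (1 'G')
Step 6: GXABYABYABYABYABYABY  (1 'G')
Step 7: GXABYABYABYABYABYABYABY  (1 'G')


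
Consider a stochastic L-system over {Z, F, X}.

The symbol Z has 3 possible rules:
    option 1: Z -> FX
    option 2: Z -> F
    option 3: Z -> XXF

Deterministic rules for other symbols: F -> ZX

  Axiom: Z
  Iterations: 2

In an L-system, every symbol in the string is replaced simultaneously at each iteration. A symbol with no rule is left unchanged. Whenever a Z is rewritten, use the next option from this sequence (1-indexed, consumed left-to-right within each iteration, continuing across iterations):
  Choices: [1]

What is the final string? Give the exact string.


Step 0: Z
Step 1: FX  (used choices [1])
Step 2: ZXX  (used choices [])

Answer: ZXX


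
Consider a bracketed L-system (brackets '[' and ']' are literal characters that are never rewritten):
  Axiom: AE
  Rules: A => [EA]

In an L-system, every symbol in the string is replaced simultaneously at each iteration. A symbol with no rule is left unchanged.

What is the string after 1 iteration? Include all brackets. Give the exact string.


Answer: [EA]E

Derivation:
Step 0: AE
Step 1: [EA]E


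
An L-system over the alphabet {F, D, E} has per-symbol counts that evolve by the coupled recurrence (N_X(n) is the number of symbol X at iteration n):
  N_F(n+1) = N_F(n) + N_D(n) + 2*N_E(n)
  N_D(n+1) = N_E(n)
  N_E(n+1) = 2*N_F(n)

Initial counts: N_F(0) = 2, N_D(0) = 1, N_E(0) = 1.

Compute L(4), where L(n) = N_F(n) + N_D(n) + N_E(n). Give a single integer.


Step 0: N_F=2, N_D=1, N_E=1, L=4
Step 1: N_F=5, N_D=1, N_E=4, L=10
Step 2: N_F=14, N_D=4, N_E=10, L=28
Step 3: N_F=38, N_D=10, N_E=28, L=76
Step 4: N_F=104, N_D=28, N_E=76, L=208

Answer: 208


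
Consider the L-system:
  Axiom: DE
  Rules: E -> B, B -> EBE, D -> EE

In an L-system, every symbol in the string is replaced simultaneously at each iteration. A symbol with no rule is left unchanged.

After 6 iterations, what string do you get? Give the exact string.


Step 0: DE
Step 1: EEB
Step 2: BBEBE
Step 3: EBEEBEBEBEB
Step 4: BEBEBBEBEBEBEBEBEBEBE
Step 5: EBEBEBEBEBEEBEBEBEBEBEBEBEBEBEBEBEBEBEBEBEB
Step 6: BEBEBEBEBEBEBEBEBEBEBBEBEBEBEBEBEBEBEBEBEBEBEBEBEBEBEBEBEBEBEBEBEBEBEBEBEBEBEBEBEBEBE

Answer: BEBEBEBEBEBEBEBEBEBEBBEBEBEBEBEBEBEBEBEBEBEBEBEBEBEBEBEBEBEBEBEBEBEBEBEBEBEBEBEBEBEBE


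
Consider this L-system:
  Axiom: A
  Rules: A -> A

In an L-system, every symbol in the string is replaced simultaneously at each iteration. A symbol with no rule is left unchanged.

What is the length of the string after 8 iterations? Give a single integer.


Step 0: length = 1
Step 1: length = 1
Step 2: length = 1
Step 3: length = 1
Step 4: length = 1
Step 5: length = 1
Step 6: length = 1
Step 7: length = 1
Step 8: length = 1

Answer: 1


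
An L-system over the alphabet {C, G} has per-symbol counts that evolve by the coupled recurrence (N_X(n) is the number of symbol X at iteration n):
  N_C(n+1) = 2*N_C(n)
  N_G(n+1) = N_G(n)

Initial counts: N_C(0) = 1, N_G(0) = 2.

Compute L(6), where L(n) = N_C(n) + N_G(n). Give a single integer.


Step 0: N_C=1, N_G=2, L=3
Step 1: N_C=2, N_G=2, L=4
Step 2: N_C=4, N_G=2, L=6
Step 3: N_C=8, N_G=2, L=10
Step 4: N_C=16, N_G=2, L=18
Step 5: N_C=32, N_G=2, L=34
Step 6: N_C=64, N_G=2, L=66

Answer: 66


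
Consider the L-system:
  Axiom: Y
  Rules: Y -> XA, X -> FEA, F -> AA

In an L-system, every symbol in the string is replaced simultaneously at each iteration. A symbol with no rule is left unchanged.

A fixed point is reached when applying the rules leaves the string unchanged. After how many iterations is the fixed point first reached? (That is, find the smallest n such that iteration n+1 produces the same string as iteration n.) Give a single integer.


Answer: 3

Derivation:
Step 0: Y
Step 1: XA
Step 2: FEAA
Step 3: AAEAA
Step 4: AAEAA  (unchanged — fixed point at step 3)


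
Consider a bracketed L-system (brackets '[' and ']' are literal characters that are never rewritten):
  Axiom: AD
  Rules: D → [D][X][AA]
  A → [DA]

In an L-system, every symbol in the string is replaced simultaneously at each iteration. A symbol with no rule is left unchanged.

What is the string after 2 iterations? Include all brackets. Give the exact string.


Answer: [[D][X][AA][DA]][[D][X][AA]][X][[DA][DA]]

Derivation:
Step 0: AD
Step 1: [DA][D][X][AA]
Step 2: [[D][X][AA][DA]][[D][X][AA]][X][[DA][DA]]


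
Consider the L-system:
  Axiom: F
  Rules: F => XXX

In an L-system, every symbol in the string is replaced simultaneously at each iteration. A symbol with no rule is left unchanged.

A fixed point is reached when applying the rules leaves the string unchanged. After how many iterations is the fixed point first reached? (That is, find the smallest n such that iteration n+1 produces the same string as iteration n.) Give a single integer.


Answer: 1

Derivation:
Step 0: F
Step 1: XXX
Step 2: XXX  (unchanged — fixed point at step 1)


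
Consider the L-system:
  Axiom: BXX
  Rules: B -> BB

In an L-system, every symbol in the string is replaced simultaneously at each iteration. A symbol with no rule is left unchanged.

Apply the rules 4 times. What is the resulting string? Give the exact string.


Answer: BBBBBBBBBBBBBBBBXX

Derivation:
Step 0: BXX
Step 1: BBXX
Step 2: BBBBXX
Step 3: BBBBBBBBXX
Step 4: BBBBBBBBBBBBBBBBXX


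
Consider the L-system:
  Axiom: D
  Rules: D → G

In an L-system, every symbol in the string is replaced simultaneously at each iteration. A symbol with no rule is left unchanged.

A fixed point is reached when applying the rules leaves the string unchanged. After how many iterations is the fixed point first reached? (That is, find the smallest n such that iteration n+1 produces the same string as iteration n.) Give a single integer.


Step 0: D
Step 1: G
Step 2: G  (unchanged — fixed point at step 1)

Answer: 1


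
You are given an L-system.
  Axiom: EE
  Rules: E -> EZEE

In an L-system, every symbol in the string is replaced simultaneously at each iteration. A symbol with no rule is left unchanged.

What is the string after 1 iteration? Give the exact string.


Step 0: EE
Step 1: EZEEEZEE

Answer: EZEEEZEE


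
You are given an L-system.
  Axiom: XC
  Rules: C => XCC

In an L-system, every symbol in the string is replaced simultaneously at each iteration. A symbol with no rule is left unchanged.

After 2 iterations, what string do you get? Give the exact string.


Step 0: XC
Step 1: XXCC
Step 2: XXXCCXCC

Answer: XXXCCXCC


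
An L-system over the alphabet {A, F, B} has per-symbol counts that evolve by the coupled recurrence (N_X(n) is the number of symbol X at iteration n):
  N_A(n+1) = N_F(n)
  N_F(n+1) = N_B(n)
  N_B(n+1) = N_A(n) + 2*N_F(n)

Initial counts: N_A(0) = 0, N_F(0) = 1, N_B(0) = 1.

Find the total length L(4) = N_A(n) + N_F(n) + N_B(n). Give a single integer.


Answer: 16

Derivation:
Step 0: N_A=0, N_F=1, N_B=1, L=2
Step 1: N_A=1, N_F=1, N_B=2, L=4
Step 2: N_A=1, N_F=2, N_B=3, L=6
Step 3: N_A=2, N_F=3, N_B=5, L=10
Step 4: N_A=3, N_F=5, N_B=8, L=16


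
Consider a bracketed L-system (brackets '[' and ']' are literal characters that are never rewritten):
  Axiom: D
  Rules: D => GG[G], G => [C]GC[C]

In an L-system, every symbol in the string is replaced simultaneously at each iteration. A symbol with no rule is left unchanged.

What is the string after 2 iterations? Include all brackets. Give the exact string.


Answer: [C]GC[C][C]GC[C][[C]GC[C]]

Derivation:
Step 0: D
Step 1: GG[G]
Step 2: [C]GC[C][C]GC[C][[C]GC[C]]


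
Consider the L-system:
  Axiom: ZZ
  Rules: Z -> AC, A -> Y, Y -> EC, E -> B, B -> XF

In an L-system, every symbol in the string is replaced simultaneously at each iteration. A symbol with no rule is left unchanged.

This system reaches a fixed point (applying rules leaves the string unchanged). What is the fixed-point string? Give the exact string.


Step 0: ZZ
Step 1: ACAC
Step 2: YCYC
Step 3: ECCECC
Step 4: BCCBCC
Step 5: XFCCXFCC
Step 6: XFCCXFCC  (unchanged — fixed point at step 5)

Answer: XFCCXFCC


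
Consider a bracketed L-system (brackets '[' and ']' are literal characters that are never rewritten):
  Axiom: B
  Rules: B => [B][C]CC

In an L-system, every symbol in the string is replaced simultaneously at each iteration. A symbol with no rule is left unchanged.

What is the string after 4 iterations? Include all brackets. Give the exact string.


Step 0: B
Step 1: [B][C]CC
Step 2: [[B][C]CC][C]CC
Step 3: [[[B][C]CC][C]CC][C]CC
Step 4: [[[[B][C]CC][C]CC][C]CC][C]CC

Answer: [[[[B][C]CC][C]CC][C]CC][C]CC


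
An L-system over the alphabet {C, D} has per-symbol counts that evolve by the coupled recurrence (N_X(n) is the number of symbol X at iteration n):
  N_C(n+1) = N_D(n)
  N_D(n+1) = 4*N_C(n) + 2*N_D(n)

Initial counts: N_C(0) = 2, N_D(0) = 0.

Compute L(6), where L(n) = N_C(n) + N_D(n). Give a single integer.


Answer: 2688

Derivation:
Step 0: N_C=2, N_D=0, L=2
Step 1: N_C=0, N_D=8, L=8
Step 2: N_C=8, N_D=16, L=24
Step 3: N_C=16, N_D=64, L=80
Step 4: N_C=64, N_D=192, L=256
Step 5: N_C=192, N_D=640, L=832
Step 6: N_C=640, N_D=2048, L=2688


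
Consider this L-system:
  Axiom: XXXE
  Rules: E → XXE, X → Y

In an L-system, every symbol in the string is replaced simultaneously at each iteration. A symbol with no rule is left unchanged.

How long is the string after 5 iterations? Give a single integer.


Answer: 14

Derivation:
Step 0: length = 4
Step 1: length = 6
Step 2: length = 8
Step 3: length = 10
Step 4: length = 12
Step 5: length = 14


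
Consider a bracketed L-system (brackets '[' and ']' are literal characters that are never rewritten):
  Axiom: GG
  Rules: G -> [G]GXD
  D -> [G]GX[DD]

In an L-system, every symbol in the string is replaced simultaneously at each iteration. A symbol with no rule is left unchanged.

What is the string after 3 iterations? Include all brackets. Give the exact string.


Step 0: GG
Step 1: [G]GXD[G]GXD
Step 2: [[G]GXD][G]GXDX[G]GX[DD][[G]GXD][G]GXDX[G]GX[DD]
Step 3: [[[G]GXD][G]GXDX[G]GX[DD]][[G]GXD][G]GXDX[G]GX[DD]X[[G]GXD][G]GXDX[[G]GX[DD][G]GX[DD]][[[G]GXD][G]GXDX[G]GX[DD]][[G]GXD][G]GXDX[G]GX[DD]X[[G]GXD][G]GXDX[[G]GX[DD][G]GX[DD]]

Answer: [[[G]GXD][G]GXDX[G]GX[DD]][[G]GXD][G]GXDX[G]GX[DD]X[[G]GXD][G]GXDX[[G]GX[DD][G]GX[DD]][[[G]GXD][G]GXDX[G]GX[DD]][[G]GXD][G]GXDX[G]GX[DD]X[[G]GXD][G]GXDX[[G]GX[DD][G]GX[DD]]


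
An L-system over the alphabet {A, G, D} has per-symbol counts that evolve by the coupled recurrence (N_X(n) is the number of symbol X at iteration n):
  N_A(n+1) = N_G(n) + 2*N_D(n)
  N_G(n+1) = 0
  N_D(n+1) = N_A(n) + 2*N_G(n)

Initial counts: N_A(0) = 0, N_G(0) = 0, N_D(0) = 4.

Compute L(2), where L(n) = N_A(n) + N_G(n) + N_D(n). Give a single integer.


Answer: 8

Derivation:
Step 0: N_A=0, N_G=0, N_D=4, L=4
Step 1: N_A=8, N_G=0, N_D=0, L=8
Step 2: N_A=0, N_G=0, N_D=8, L=8


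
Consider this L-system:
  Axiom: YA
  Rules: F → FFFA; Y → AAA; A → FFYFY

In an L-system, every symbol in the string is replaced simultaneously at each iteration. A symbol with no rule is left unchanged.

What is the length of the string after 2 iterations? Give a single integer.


Answer: 33

Derivation:
Step 0: length = 2
Step 1: length = 8
Step 2: length = 33


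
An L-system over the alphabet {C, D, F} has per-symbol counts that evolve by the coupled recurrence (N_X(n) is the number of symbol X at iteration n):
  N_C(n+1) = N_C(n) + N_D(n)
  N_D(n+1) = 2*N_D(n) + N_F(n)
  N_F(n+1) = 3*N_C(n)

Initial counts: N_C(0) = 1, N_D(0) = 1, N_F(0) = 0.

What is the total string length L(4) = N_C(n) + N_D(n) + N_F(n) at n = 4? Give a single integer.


Answer: 116

Derivation:
Step 0: N_C=1, N_D=1, N_F=0, L=2
Step 1: N_C=2, N_D=2, N_F=3, L=7
Step 2: N_C=4, N_D=7, N_F=6, L=17
Step 3: N_C=11, N_D=20, N_F=12, L=43
Step 4: N_C=31, N_D=52, N_F=33, L=116


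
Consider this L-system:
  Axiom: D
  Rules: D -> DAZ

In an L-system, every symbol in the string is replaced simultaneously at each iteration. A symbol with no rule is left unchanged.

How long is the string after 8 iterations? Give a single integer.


Answer: 17

Derivation:
Step 0: length = 1
Step 1: length = 3
Step 2: length = 5
Step 3: length = 7
Step 4: length = 9
Step 5: length = 11
Step 6: length = 13
Step 7: length = 15
Step 8: length = 17


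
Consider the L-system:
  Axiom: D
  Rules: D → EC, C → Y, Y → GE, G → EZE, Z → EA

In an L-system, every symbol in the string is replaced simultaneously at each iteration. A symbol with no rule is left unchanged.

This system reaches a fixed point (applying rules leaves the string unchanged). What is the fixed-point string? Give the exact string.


Answer: EEEAEE

Derivation:
Step 0: D
Step 1: EC
Step 2: EY
Step 3: EGE
Step 4: EEZEE
Step 5: EEEAEE
Step 6: EEEAEE  (unchanged — fixed point at step 5)


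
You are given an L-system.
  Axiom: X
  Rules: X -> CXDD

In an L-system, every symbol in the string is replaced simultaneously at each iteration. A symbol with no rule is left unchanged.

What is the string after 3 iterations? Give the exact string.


Answer: CCCXDDDDDD

Derivation:
Step 0: X
Step 1: CXDD
Step 2: CCXDDDD
Step 3: CCCXDDDDDD


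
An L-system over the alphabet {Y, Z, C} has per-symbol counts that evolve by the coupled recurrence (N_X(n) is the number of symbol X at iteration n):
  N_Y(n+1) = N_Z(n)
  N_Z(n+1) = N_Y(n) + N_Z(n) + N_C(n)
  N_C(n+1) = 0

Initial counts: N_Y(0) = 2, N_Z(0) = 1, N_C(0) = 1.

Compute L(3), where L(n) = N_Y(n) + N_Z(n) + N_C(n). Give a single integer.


Step 0: N_Y=2, N_Z=1, N_C=1, L=4
Step 1: N_Y=1, N_Z=4, N_C=0, L=5
Step 2: N_Y=4, N_Z=5, N_C=0, L=9
Step 3: N_Y=5, N_Z=9, N_C=0, L=14

Answer: 14


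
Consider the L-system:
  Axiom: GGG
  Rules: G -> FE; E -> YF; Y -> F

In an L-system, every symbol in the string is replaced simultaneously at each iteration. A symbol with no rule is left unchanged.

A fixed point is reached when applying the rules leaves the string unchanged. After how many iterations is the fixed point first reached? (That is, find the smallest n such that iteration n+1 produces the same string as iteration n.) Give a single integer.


Step 0: GGG
Step 1: FEFEFE
Step 2: FYFFYFFYF
Step 3: FFFFFFFFF
Step 4: FFFFFFFFF  (unchanged — fixed point at step 3)

Answer: 3


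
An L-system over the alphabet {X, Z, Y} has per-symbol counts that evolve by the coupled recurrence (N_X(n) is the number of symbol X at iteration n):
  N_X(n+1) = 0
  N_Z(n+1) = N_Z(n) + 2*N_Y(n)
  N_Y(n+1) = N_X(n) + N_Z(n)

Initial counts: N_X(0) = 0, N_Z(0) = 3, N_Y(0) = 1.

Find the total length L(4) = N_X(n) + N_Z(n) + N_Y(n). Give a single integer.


Answer: 64

Derivation:
Step 0: N_X=0, N_Z=3, N_Y=1, L=4
Step 1: N_X=0, N_Z=5, N_Y=3, L=8
Step 2: N_X=0, N_Z=11, N_Y=5, L=16
Step 3: N_X=0, N_Z=21, N_Y=11, L=32
Step 4: N_X=0, N_Z=43, N_Y=21, L=64


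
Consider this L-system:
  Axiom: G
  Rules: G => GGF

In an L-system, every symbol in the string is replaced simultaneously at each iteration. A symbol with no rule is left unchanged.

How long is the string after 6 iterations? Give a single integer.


Answer: 127

Derivation:
Step 0: length = 1
Step 1: length = 3
Step 2: length = 7
Step 3: length = 15
Step 4: length = 31
Step 5: length = 63
Step 6: length = 127


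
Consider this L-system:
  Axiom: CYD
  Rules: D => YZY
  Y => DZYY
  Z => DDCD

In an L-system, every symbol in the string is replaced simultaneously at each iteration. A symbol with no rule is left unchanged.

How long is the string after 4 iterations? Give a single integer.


Step 0: length = 3
Step 1: length = 8
Step 2: length = 28
Step 3: length = 93
Step 4: length = 323

Answer: 323


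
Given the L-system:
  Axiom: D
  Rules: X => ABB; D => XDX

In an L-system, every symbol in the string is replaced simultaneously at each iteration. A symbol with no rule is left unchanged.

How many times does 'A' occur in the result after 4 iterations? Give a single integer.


Answer: 6

Derivation:
Step 0: D  (0 'A')
Step 1: XDX  (0 'A')
Step 2: ABBXDXABB  (2 'A')
Step 3: ABBABBXDXABBABB  (4 'A')
Step 4: ABBABBABBXDXABBABBABB  (6 'A')


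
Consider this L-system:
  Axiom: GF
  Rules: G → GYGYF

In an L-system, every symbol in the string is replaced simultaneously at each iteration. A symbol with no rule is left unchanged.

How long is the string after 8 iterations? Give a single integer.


Answer: 1022

Derivation:
Step 0: length = 2
Step 1: length = 6
Step 2: length = 14
Step 3: length = 30
Step 4: length = 62
Step 5: length = 126
Step 6: length = 254
Step 7: length = 510
Step 8: length = 1022


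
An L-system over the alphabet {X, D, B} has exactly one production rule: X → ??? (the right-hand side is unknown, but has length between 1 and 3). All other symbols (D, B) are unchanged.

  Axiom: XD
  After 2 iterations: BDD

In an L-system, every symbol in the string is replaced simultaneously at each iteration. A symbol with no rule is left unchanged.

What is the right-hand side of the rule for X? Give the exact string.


Trying X → BD:
  Step 0: XD
  Step 1: BDD
  Step 2: BDD
Matches the given result.

Answer: BD


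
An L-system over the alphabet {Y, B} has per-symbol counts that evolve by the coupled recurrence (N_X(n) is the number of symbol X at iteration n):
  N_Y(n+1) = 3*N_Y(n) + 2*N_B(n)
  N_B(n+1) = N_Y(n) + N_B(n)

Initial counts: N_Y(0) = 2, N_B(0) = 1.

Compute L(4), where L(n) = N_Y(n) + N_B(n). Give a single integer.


Step 0: N_Y=2, N_B=1, L=3
Step 1: N_Y=8, N_B=3, L=11
Step 2: N_Y=30, N_B=11, L=41
Step 3: N_Y=112, N_B=41, L=153
Step 4: N_Y=418, N_B=153, L=571

Answer: 571


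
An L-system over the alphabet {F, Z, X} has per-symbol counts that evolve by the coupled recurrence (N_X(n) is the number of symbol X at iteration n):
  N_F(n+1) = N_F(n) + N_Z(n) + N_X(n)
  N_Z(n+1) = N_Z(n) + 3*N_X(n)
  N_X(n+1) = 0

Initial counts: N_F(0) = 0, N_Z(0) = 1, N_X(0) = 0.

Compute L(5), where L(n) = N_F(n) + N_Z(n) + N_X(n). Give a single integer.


Step 0: N_F=0, N_Z=1, N_X=0, L=1
Step 1: N_F=1, N_Z=1, N_X=0, L=2
Step 2: N_F=2, N_Z=1, N_X=0, L=3
Step 3: N_F=3, N_Z=1, N_X=0, L=4
Step 4: N_F=4, N_Z=1, N_X=0, L=5
Step 5: N_F=5, N_Z=1, N_X=0, L=6

Answer: 6


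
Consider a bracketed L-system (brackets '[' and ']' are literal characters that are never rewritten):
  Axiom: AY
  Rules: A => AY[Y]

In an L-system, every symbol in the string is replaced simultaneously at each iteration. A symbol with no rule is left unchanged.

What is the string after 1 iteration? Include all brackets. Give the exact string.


Answer: AY[Y]Y

Derivation:
Step 0: AY
Step 1: AY[Y]Y


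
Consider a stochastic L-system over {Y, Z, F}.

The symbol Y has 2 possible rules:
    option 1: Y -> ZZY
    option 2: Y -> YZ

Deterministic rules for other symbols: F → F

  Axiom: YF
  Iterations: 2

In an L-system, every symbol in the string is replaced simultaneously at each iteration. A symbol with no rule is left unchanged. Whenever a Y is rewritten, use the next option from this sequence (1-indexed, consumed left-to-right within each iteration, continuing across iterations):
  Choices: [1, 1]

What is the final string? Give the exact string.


Step 0: YF
Step 1: ZZYF  (used choices [1])
Step 2: ZZZZYF  (used choices [1])

Answer: ZZZZYF


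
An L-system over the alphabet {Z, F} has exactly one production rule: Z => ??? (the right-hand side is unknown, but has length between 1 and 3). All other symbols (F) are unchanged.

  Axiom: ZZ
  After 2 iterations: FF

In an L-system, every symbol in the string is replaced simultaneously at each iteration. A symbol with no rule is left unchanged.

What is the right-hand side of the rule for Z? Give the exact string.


Answer: F

Derivation:
Trying Z => F:
  Step 0: ZZ
  Step 1: FF
  Step 2: FF
Matches the given result.


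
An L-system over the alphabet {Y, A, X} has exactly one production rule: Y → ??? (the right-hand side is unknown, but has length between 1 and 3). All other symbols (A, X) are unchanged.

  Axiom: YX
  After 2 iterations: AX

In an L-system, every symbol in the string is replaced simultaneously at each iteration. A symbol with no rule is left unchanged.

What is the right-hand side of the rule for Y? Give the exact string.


Answer: A

Derivation:
Trying Y → A:
  Step 0: YX
  Step 1: AX
  Step 2: AX
Matches the given result.


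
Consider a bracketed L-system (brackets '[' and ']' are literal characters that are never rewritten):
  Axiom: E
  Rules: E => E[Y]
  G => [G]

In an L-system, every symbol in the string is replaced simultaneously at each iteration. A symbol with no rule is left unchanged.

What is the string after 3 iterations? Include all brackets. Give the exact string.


Answer: E[Y][Y][Y]

Derivation:
Step 0: E
Step 1: E[Y]
Step 2: E[Y][Y]
Step 3: E[Y][Y][Y]


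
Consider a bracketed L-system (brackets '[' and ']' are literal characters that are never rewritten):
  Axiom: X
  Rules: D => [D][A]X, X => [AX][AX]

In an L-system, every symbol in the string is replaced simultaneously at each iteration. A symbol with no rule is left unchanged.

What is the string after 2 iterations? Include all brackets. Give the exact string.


Step 0: X
Step 1: [AX][AX]
Step 2: [A[AX][AX]][A[AX][AX]]

Answer: [A[AX][AX]][A[AX][AX]]


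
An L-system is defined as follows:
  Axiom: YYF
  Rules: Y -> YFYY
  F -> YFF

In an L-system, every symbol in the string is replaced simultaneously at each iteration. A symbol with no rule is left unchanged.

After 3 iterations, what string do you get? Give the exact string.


Answer: YFYYYFFYFYYYFYYYFYYYFFYFFYFYYYFFYFYYYFYYYFYYYFFYFYYYFYYYFYYYFFYFYYYFYYYFYYYFFYFFYFYYYFFYFYYYFYYYFYYYFFYFYYYFYYYFYYYFFYFYYYFYYYFYYYFFYFFYFYYYFFYFF

Derivation:
Step 0: YYF
Step 1: YFYYYFYYYFF
Step 2: YFYYYFFYFYYYFYYYFYYYFFYFYYYFYYYFYYYFFYFF
Step 3: YFYYYFFYFYYYFYYYFYYYFFYFFYFYYYFFYFYYYFYYYFYYYFFYFYYYFYYYFYYYFFYFYYYFYYYFYYYFFYFFYFYYYFFYFYYYFYYYFYYYFFYFYYYFYYYFYYYFFYFYYYFYYYFYYYFFYFFYFYYYFFYFF


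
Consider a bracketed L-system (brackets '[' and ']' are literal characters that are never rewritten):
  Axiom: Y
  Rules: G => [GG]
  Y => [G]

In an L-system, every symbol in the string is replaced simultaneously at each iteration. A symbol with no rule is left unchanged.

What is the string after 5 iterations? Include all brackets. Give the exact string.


Answer: [[[[[GG][GG]][[GG][GG]]][[[GG][GG]][[GG][GG]]]]]

Derivation:
Step 0: Y
Step 1: [G]
Step 2: [[GG]]
Step 3: [[[GG][GG]]]
Step 4: [[[[GG][GG]][[GG][GG]]]]
Step 5: [[[[[GG][GG]][[GG][GG]]][[[GG][GG]][[GG][GG]]]]]


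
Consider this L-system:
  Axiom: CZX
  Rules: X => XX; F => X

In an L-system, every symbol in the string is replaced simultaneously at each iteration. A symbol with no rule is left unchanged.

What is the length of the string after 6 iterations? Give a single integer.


Answer: 66

Derivation:
Step 0: length = 3
Step 1: length = 4
Step 2: length = 6
Step 3: length = 10
Step 4: length = 18
Step 5: length = 34
Step 6: length = 66


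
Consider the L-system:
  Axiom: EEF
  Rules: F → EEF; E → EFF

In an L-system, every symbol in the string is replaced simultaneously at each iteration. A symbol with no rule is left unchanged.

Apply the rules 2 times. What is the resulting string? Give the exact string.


Step 0: EEF
Step 1: EFFEFFEEF
Step 2: EFFEEFEEFEFFEEFEEFEFFEFFEEF

Answer: EFFEEFEEFEFFEEFEEFEFFEFFEEF


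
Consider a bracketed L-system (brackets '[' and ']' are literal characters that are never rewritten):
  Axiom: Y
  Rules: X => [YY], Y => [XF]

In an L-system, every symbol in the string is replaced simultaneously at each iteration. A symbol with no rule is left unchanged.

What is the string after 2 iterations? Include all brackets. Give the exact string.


Step 0: Y
Step 1: [XF]
Step 2: [[YY]F]

Answer: [[YY]F]


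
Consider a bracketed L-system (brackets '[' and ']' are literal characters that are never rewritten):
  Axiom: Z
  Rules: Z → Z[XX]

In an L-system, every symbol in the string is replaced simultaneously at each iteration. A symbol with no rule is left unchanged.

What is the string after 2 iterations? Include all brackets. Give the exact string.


Step 0: Z
Step 1: Z[XX]
Step 2: Z[XX][XX]

Answer: Z[XX][XX]


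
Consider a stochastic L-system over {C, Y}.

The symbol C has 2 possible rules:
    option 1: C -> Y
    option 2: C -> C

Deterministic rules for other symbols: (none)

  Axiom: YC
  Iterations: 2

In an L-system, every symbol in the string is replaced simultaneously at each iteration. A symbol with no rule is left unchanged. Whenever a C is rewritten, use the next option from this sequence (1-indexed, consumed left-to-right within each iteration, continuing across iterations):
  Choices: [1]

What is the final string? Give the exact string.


Answer: YY

Derivation:
Step 0: YC
Step 1: YY  (used choices [1])
Step 2: YY  (used choices [])


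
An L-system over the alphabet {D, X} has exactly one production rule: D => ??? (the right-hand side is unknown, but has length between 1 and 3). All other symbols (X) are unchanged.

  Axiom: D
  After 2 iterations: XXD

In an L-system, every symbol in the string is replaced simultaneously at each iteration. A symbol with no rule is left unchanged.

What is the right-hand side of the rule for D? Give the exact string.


Answer: XD

Derivation:
Trying D => XD:
  Step 0: D
  Step 1: XD
  Step 2: XXD
Matches the given result.


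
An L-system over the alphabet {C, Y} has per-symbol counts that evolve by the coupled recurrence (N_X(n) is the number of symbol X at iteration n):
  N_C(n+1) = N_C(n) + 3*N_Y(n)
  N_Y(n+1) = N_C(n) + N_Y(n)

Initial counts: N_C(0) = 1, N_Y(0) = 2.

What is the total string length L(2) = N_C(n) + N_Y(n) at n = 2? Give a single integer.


Answer: 26

Derivation:
Step 0: N_C=1, N_Y=2, L=3
Step 1: N_C=7, N_Y=3, L=10
Step 2: N_C=16, N_Y=10, L=26


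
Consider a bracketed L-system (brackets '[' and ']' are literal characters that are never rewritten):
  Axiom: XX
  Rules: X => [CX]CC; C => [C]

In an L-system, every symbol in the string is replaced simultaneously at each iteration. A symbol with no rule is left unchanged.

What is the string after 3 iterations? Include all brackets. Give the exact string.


Step 0: XX
Step 1: [CX]CC[CX]CC
Step 2: [[C][CX]CC][C][C][[C][CX]CC][C][C]
Step 3: [[[C]][[C][CX]CC][C][C]][[C]][[C]][[[C]][[C][CX]CC][C][C]][[C]][[C]]

Answer: [[[C]][[C][CX]CC][C][C]][[C]][[C]][[[C]][[C][CX]CC][C][C]][[C]][[C]]


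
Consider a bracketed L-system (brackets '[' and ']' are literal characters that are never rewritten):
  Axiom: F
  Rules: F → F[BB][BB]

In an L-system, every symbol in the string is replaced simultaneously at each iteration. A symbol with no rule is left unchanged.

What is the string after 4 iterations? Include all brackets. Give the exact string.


Step 0: F
Step 1: F[BB][BB]
Step 2: F[BB][BB][BB][BB]
Step 3: F[BB][BB][BB][BB][BB][BB]
Step 4: F[BB][BB][BB][BB][BB][BB][BB][BB]

Answer: F[BB][BB][BB][BB][BB][BB][BB][BB]


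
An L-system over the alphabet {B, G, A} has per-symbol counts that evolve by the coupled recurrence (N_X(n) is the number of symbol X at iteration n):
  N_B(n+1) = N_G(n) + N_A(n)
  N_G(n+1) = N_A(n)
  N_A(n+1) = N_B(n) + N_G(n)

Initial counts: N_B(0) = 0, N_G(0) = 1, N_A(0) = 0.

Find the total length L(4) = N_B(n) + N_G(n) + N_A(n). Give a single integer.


Answer: 8

Derivation:
Step 0: N_B=0, N_G=1, N_A=0, L=1
Step 1: N_B=1, N_G=0, N_A=1, L=2
Step 2: N_B=1, N_G=1, N_A=1, L=3
Step 3: N_B=2, N_G=1, N_A=2, L=5
Step 4: N_B=3, N_G=2, N_A=3, L=8


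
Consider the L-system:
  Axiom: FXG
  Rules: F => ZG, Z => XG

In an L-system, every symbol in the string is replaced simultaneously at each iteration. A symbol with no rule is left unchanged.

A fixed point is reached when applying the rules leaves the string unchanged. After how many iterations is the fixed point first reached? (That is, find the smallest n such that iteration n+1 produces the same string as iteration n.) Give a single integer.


Answer: 2

Derivation:
Step 0: FXG
Step 1: ZGXG
Step 2: XGGXG
Step 3: XGGXG  (unchanged — fixed point at step 2)


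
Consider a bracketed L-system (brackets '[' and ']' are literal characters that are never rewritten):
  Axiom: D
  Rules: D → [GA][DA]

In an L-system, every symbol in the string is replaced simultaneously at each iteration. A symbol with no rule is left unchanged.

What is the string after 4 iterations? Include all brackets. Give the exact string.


Step 0: D
Step 1: [GA][DA]
Step 2: [GA][[GA][DA]A]
Step 3: [GA][[GA][[GA][DA]A]A]
Step 4: [GA][[GA][[GA][[GA][DA]A]A]A]

Answer: [GA][[GA][[GA][[GA][DA]A]A]A]


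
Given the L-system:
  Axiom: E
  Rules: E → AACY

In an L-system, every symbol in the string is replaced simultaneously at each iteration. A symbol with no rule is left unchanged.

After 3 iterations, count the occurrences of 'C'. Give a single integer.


Step 0: E  (0 'C')
Step 1: AACY  (1 'C')
Step 2: AACY  (1 'C')
Step 3: AACY  (1 'C')

Answer: 1


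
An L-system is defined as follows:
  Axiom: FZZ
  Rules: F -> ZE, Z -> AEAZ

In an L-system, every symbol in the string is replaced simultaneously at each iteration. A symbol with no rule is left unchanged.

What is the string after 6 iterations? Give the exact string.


Step 0: FZZ
Step 1: ZEAEAZAEAZ
Step 2: AEAZEAEAAEAZAEAAEAZ
Step 3: AEAAEAZEAEAAEAAEAZAEAAEAAEAZ
Step 4: AEAAEAAEAZEAEAAEAAEAAEAZAEAAEAAEAAEAZ
Step 5: AEAAEAAEAAEAZEAEAAEAAEAAEAAEAZAEAAEAAEAAEAAEAZ
Step 6: AEAAEAAEAAEAAEAZEAEAAEAAEAAEAAEAAEAZAEAAEAAEAAEAAEAAEAZ

Answer: AEAAEAAEAAEAAEAZEAEAAEAAEAAEAAEAAEAZAEAAEAAEAAEAAEAAEAZ


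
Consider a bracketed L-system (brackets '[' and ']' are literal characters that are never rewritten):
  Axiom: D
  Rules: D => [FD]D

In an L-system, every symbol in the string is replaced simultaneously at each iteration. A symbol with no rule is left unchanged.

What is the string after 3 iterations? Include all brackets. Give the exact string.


Answer: [F[F[FD]D][FD]D][F[FD]D][FD]D

Derivation:
Step 0: D
Step 1: [FD]D
Step 2: [F[FD]D][FD]D
Step 3: [F[F[FD]D][FD]D][F[FD]D][FD]D


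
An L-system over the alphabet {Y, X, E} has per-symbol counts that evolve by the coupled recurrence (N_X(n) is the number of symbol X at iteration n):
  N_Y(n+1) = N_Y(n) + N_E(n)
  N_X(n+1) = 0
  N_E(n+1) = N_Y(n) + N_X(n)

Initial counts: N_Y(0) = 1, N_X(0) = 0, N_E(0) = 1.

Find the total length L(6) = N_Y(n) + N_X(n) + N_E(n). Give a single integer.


Step 0: N_Y=1, N_X=0, N_E=1, L=2
Step 1: N_Y=2, N_X=0, N_E=1, L=3
Step 2: N_Y=3, N_X=0, N_E=2, L=5
Step 3: N_Y=5, N_X=0, N_E=3, L=8
Step 4: N_Y=8, N_X=0, N_E=5, L=13
Step 5: N_Y=13, N_X=0, N_E=8, L=21
Step 6: N_Y=21, N_X=0, N_E=13, L=34

Answer: 34
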